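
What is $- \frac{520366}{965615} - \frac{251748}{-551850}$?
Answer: $- \frac{209868248}{2537498275} \approx -0.082707$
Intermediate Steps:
$- \frac{520366}{965615} - \frac{251748}{-551850} = \left(-520366\right) \frac{1}{965615} - - \frac{41958}{91975} = - \frac{74338}{137945} + \frac{41958}{91975} = - \frac{209868248}{2537498275}$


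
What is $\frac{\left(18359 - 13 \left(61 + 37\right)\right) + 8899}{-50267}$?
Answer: $- \frac{3712}{7181} \approx -0.51692$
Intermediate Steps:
$\frac{\left(18359 - 13 \left(61 + 37\right)\right) + 8899}{-50267} = \left(\left(18359 - 1274\right) + 8899\right) \left(- \frac{1}{50267}\right) = \left(17085 + 8899\right) \left(- \frac{1}{50267}\right) = 25984 \left(- \frac{1}{50267}\right) = - \frac{3712}{7181}$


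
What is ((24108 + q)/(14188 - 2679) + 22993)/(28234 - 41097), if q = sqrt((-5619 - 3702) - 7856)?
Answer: -264650545/148040267 - I*sqrt(17177)/148040267 ≈ -1.7877 - 8.8531e-7*I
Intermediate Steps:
q = I*sqrt(17177) (q = sqrt(-9321 - 7856) = sqrt(-17177) = I*sqrt(17177) ≈ 131.06*I)
((24108 + q)/(14188 - 2679) + 22993)/(28234 - 41097) = ((24108 + I*sqrt(17177))/(14188 - 2679) + 22993)/(28234 - 41097) = ((24108 + I*sqrt(17177))/11509 + 22993)/(-12863) = ((24108 + I*sqrt(17177))*(1/11509) + 22993)*(-1/12863) = ((24108/11509 + I*sqrt(17177)/11509) + 22993)*(-1/12863) = (264650545/11509 + I*sqrt(17177)/11509)*(-1/12863) = -264650545/148040267 - I*sqrt(17177)/148040267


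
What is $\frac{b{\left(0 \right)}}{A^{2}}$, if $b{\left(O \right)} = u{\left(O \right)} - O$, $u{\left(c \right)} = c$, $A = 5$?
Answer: $0$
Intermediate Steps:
$b{\left(O \right)} = 0$ ($b{\left(O \right)} = O - O = 0$)
$\frac{b{\left(0 \right)}}{A^{2}} = \frac{0}{5^{2}} = \frac{0}{25} = 0 \cdot \frac{1}{25} = 0$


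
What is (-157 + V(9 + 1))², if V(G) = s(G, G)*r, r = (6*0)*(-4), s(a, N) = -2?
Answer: 24649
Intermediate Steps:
r = 0 (r = 0*(-4) = 0)
V(G) = 0 (V(G) = -2*0 = 0)
(-157 + V(9 + 1))² = (-157 + 0)² = (-157)² = 24649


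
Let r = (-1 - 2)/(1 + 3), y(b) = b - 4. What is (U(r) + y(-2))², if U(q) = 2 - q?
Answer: 169/16 ≈ 10.563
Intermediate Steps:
y(b) = -4 + b
r = -¾ (r = -3/4 = -3*¼ = -¾ ≈ -0.75000)
(U(r) + y(-2))² = ((2 - 1*(-¾)) + (-4 - 2))² = ((2 + ¾) - 6)² = (11/4 - 6)² = (-13/4)² = 169/16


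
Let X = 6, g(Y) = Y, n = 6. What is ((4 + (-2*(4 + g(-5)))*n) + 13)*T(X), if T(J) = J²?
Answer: 1044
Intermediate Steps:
((4 + (-2*(4 + g(-5)))*n) + 13)*T(X) = ((4 - 2*(4 - 5)*6) + 13)*6² = ((4 - 2*(-1)*6) + 13)*36 = ((4 + 2*6) + 13)*36 = ((4 + 12) + 13)*36 = (16 + 13)*36 = 29*36 = 1044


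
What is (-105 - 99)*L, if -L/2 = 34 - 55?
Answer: -8568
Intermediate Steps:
L = 42 (L = -2*(34 - 55) = -2*(-21) = 42)
(-105 - 99)*L = (-105 - 99)*42 = -204*42 = -8568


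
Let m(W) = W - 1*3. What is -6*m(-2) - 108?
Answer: -78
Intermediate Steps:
m(W) = -3 + W (m(W) = W - 3 = -3 + W)
-6*m(-2) - 108 = -6*(-3 - 2) - 108 = -6*(-5) - 108 = 30 - 108 = -78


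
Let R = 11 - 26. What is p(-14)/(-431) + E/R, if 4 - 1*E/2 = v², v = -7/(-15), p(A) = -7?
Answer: -709937/1454625 ≈ -0.48806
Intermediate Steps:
R = -15
v = 7/15 (v = -7*(-1/15) = 7/15 ≈ 0.46667)
E = 1702/225 (E = 8 - 2*(7/15)² = 8 - 2*49/225 = 8 - 98/225 = 1702/225 ≈ 7.5644)
p(-14)/(-431) + E/R = -7/(-431) + (1702/225)/(-15) = -7*(-1/431) + (1702/225)*(-1/15) = 7/431 - 1702/3375 = -709937/1454625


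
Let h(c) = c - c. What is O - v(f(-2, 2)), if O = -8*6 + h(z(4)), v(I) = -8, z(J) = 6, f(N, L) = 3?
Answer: -40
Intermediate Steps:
h(c) = 0
O = -48 (O = -8*6 + 0 = -48 + 0 = -48)
O - v(f(-2, 2)) = -48 - 1*(-8) = -48 + 8 = -40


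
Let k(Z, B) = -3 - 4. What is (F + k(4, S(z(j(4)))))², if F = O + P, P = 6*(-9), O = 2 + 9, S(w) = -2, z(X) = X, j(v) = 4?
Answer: 2500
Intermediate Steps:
k(Z, B) = -7
O = 11
P = -54
F = -43 (F = 11 - 54 = -43)
(F + k(4, S(z(j(4)))))² = (-43 - 7)² = (-50)² = 2500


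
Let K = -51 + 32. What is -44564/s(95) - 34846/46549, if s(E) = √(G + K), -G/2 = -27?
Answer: -34846/46549 - 44564*√35/35 ≈ -7533.4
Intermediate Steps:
G = 54 (G = -2*(-27) = 54)
K = -19
s(E) = √35 (s(E) = √(54 - 19) = √35)
-44564/s(95) - 34846/46549 = -44564*√35/35 - 34846/46549 = -34846/46549 - 44564*√35/35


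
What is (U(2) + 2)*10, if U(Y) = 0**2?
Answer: 20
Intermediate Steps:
U(Y) = 0
(U(2) + 2)*10 = (0 + 2)*10 = 2*10 = 20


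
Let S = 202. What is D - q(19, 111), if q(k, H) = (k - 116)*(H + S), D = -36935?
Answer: -6574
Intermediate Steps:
q(k, H) = (-116 + k)*(202 + H) (q(k, H) = (k - 116)*(H + 202) = (-116 + k)*(202 + H))
D - q(19, 111) = -36935 - (-23432 - 116*111 + 202*19 + 111*19) = -36935 - (-23432 - 12876 + 3838 + 2109) = -36935 - 1*(-30361) = -36935 + 30361 = -6574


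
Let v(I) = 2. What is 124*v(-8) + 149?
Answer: 397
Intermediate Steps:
124*v(-8) + 149 = 124*2 + 149 = 248 + 149 = 397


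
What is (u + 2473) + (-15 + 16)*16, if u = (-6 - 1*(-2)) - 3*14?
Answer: 2443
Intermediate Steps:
u = -46 (u = (-6 + 2) - 42 = -4 - 42 = -46)
(u + 2473) + (-15 + 16)*16 = (-46 + 2473) + (-15 + 16)*16 = 2427 + 1*16 = 2427 + 16 = 2443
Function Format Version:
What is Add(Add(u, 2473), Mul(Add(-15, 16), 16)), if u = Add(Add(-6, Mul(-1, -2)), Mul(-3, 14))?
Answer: 2443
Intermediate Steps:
u = -46 (u = Add(Add(-6, 2), -42) = Add(-4, -42) = -46)
Add(Add(u, 2473), Mul(Add(-15, 16), 16)) = Add(Add(-46, 2473), Mul(Add(-15, 16), 16)) = Add(2427, Mul(1, 16)) = Add(2427, 16) = 2443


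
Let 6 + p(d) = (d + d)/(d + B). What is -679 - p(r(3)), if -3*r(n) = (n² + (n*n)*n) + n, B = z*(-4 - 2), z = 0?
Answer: -675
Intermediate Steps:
B = 0 (B = 0*(-4 - 2) = 0*(-6) = 0)
r(n) = -n/3 - n²/3 - n³/3 (r(n) = -((n² + (n*n)*n) + n)/3 = -((n² + n²*n) + n)/3 = -((n² + n³) + n)/3 = -(n + n² + n³)/3 = -n/3 - n²/3 - n³/3)
p(d) = -4 (p(d) = -6 + (d + d)/(d + 0) = -6 + (2*d)/d = -6 + 2 = -4)
-679 - p(r(3)) = -679 - 1*(-4) = -679 + 4 = -675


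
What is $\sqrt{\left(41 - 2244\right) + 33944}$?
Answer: $\sqrt{31741} \approx 178.16$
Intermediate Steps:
$\sqrt{\left(41 - 2244\right) + 33944} = \sqrt{-2203 + 33944} = \sqrt{31741}$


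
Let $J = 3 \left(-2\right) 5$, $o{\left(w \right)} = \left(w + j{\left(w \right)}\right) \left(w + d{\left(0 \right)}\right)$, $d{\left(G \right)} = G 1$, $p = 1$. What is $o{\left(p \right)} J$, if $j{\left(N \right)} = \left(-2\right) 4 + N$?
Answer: $180$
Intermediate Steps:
$j{\left(N \right)} = -8 + N$
$d{\left(G \right)} = G$
$o{\left(w \right)} = w \left(-8 + 2 w\right)$ ($o{\left(w \right)} = \left(w + \left(-8 + w\right)\right) \left(w + 0\right) = \left(-8 + 2 w\right) w = w \left(-8 + 2 w\right)$)
$J = -30$ ($J = \left(-6\right) 5 = -30$)
$o{\left(p \right)} J = 2 \cdot 1 \left(-4 + 1\right) \left(-30\right) = 2 \cdot 1 \left(-3\right) \left(-30\right) = \left(-6\right) \left(-30\right) = 180$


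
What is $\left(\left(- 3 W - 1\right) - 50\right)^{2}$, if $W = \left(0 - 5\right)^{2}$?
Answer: $15876$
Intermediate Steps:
$W = 25$ ($W = \left(-5\right)^{2} = 25$)
$\left(\left(- 3 W - 1\right) - 50\right)^{2} = \left(\left(\left(-3\right) 25 - 1\right) - 50\right)^{2} = \left(\left(-75 - 1\right) - 50\right)^{2} = \left(-76 - 50\right)^{2} = \left(-126\right)^{2} = 15876$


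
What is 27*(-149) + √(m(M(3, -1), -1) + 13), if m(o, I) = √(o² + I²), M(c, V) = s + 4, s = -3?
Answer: -4023 + √(13 + √2) ≈ -4019.2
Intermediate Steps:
M(c, V) = 1 (M(c, V) = -3 + 4 = 1)
m(o, I) = √(I² + o²)
27*(-149) + √(m(M(3, -1), -1) + 13) = 27*(-149) + √(√((-1)² + 1²) + 13) = -4023 + √(√(1 + 1) + 13) = -4023 + √(√2 + 13) = -4023 + √(13 + √2)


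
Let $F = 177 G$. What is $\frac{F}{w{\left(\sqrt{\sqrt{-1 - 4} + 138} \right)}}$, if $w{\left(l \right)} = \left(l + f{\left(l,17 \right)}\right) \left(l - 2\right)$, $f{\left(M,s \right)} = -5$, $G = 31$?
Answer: $\frac{5487}{148 - 7 \sqrt{138 + i \sqrt{5}} + i \sqrt{5}} \approx 83.385 - 1.9904 i$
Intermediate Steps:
$F = 5487$ ($F = 177 \cdot 31 = 5487$)
$w{\left(l \right)} = \left(-5 + l\right) \left(-2 + l\right)$ ($w{\left(l \right)} = \left(l - 5\right) \left(l - 2\right) = \left(-5 + l\right) \left(-2 + l\right)$)
$\frac{F}{w{\left(\sqrt{\sqrt{-1 - 4} + 138} \right)}} = \frac{5487}{10 + \left(\sqrt{\sqrt{-1 - 4} + 138}\right)^{2} - 7 \sqrt{\sqrt{-1 - 4} + 138}} = \frac{5487}{10 + \left(\sqrt{\sqrt{-5} + 138}\right)^{2} - 7 \sqrt{\sqrt{-5} + 138}} = \frac{5487}{10 + \left(\sqrt{i \sqrt{5} + 138}\right)^{2} - 7 \sqrt{i \sqrt{5} + 138}} = \frac{5487}{10 + \left(\sqrt{138 + i \sqrt{5}}\right)^{2} - 7 \sqrt{138 + i \sqrt{5}}} = \frac{5487}{10 + \left(138 + i \sqrt{5}\right) - 7 \sqrt{138 + i \sqrt{5}}} = \frac{5487}{148 - 7 \sqrt{138 + i \sqrt{5}} + i \sqrt{5}}$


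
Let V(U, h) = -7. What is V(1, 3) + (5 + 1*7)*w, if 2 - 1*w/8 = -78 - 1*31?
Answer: 10649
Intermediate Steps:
w = 888 (w = 16 - 8*(-78 - 1*31) = 16 - 8*(-78 - 31) = 16 - 8*(-109) = 16 + 872 = 888)
V(1, 3) + (5 + 1*7)*w = -7 + (5 + 1*7)*888 = -7 + (5 + 7)*888 = -7 + 12*888 = -7 + 10656 = 10649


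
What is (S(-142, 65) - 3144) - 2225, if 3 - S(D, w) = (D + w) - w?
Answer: -5224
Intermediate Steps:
S(D, w) = 3 - D (S(D, w) = 3 - ((D + w) - w) = 3 - D)
(S(-142, 65) - 3144) - 2225 = ((3 - 1*(-142)) - 3144) - 2225 = ((3 + 142) - 3144) - 2225 = (145 - 3144) - 2225 = -2999 - 2225 = -5224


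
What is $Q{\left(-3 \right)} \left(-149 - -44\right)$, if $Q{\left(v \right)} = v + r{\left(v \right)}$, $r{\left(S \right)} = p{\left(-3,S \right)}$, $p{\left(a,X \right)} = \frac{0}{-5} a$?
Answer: $315$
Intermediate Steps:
$p{\left(a,X \right)} = 0$ ($p{\left(a,X \right)} = 0 \left(- \frac{1}{5}\right) a = 0 a = 0$)
$r{\left(S \right)} = 0$
$Q{\left(v \right)} = v$ ($Q{\left(v \right)} = v + 0 = v$)
$Q{\left(-3 \right)} \left(-149 - -44\right) = - 3 \left(-149 - -44\right) = - 3 \left(-149 + 44\right) = \left(-3\right) \left(-105\right) = 315$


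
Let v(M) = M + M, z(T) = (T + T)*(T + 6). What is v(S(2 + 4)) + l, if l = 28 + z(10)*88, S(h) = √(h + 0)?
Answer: 28188 + 2*√6 ≈ 28193.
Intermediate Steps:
z(T) = 2*T*(6 + T) (z(T) = (2*T)*(6 + T) = 2*T*(6 + T))
S(h) = √h
v(M) = 2*M
l = 28188 (l = 28 + (2*10*(6 + 10))*88 = 28 + (2*10*16)*88 = 28 + 320*88 = 28 + 28160 = 28188)
v(S(2 + 4)) + l = 2*√(2 + 4) + 28188 = 2*√6 + 28188 = 28188 + 2*√6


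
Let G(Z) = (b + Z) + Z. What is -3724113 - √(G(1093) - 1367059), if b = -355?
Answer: -3724113 - 6*I*√37923 ≈ -3.7241e+6 - 1168.4*I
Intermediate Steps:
G(Z) = -355 + 2*Z (G(Z) = (-355 + Z) + Z = -355 + 2*Z)
-3724113 - √(G(1093) - 1367059) = -3724113 - √((-355 + 2*1093) - 1367059) = -3724113 - √((-355 + 2186) - 1367059) = -3724113 - √(1831 - 1367059) = -3724113 - √(-1365228) = -3724113 - 6*I*√37923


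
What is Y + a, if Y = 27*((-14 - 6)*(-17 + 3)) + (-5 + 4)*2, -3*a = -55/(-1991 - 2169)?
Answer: 18864757/2496 ≈ 7558.0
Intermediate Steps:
a = -11/2496 (a = -(-55)/(3*(-1991 - 2169)) = -(-55)/(3*(-4160)) = -(-55)*(-1)/(3*4160) = -⅓*11/832 = -11/2496 ≈ -0.0044070)
Y = 7558 (Y = 27*(-20*(-14)) - 1*2 = 27*280 - 2 = 7560 - 2 = 7558)
Y + a = 7558 - 11/2496 = 18864757/2496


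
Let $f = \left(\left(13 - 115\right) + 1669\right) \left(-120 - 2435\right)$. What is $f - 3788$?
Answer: $-4007473$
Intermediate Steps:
$f = -4003685$ ($f = \left(\left(13 - 115\right) + 1669\right) \left(-2555\right) = \left(-102 + 1669\right) \left(-2555\right) = 1567 \left(-2555\right) = -4003685$)
$f - 3788 = -4003685 - 3788 = -4007473$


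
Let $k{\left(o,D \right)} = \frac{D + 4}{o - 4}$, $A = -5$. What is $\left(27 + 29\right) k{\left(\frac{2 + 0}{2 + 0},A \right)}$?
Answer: $\frac{56}{3} \approx 18.667$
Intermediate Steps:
$k{\left(o,D \right)} = \frac{4 + D}{-4 + o}$
$\left(27 + 29\right) k{\left(\frac{2 + 0}{2 + 0},A \right)} = \left(27 + 29\right) \frac{4 - 5}{-4 + \frac{2 + 0}{2 + 0}} = 56 \frac{1}{-4 + \frac{2}{2}} \left(-1\right) = 56 \frac{1}{-4 + 2 \cdot \frac{1}{2}} \left(-1\right) = 56 \frac{1}{-4 + 1} \left(-1\right) = 56 \frac{1}{-3} \left(-1\right) = 56 \left(\left(- \frac{1}{3}\right) \left(-1\right)\right) = 56 \cdot \frac{1}{3} = \frac{56}{3}$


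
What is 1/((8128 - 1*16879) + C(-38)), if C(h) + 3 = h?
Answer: -1/8792 ≈ -0.00011374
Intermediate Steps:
C(h) = -3 + h
1/((8128 - 1*16879) + C(-38)) = 1/((8128 - 1*16879) + (-3 - 38)) = 1/((8128 - 16879) - 41) = 1/(-8751 - 41) = 1/(-8792) = -1/8792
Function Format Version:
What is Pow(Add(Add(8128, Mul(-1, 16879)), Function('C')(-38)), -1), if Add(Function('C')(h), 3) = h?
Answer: Rational(-1, 8792) ≈ -0.00011374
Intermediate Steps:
Function('C')(h) = Add(-3, h)
Pow(Add(Add(8128, Mul(-1, 16879)), Function('C')(-38)), -1) = Pow(Add(Add(8128, Mul(-1, 16879)), Add(-3, -38)), -1) = Pow(Add(Add(8128, -16879), -41), -1) = Pow(Add(-8751, -41), -1) = Pow(-8792, -1) = Rational(-1, 8792)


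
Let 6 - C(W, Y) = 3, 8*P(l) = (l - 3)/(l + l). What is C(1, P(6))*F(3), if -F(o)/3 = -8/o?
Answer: 24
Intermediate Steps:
F(o) = 24/o (F(o) = -(-24)/o = 24/o)
P(l) = (-3 + l)/(16*l) (P(l) = ((l - 3)/(l + l))/8 = ((-3 + l)/((2*l)))/8 = ((-3 + l)*(1/(2*l)))/8 = ((-3 + l)/(2*l))/8 = (-3 + l)/(16*l))
C(W, Y) = 3 (C(W, Y) = 6 - 1*3 = 6 - 3 = 3)
C(1, P(6))*F(3) = 3*(24/3) = 3*(24*(⅓)) = 3*8 = 24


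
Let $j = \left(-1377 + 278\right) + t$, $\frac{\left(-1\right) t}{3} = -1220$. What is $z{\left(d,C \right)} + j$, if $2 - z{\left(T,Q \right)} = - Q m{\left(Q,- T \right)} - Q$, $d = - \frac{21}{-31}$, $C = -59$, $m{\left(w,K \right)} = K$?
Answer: $\frac{78863}{31} \approx 2544.0$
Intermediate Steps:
$t = 3660$ ($t = \left(-3\right) \left(-1220\right) = 3660$)
$d = \frac{21}{31}$ ($d = \left(-21\right) \left(- \frac{1}{31}\right) = \frac{21}{31} \approx 0.67742$)
$j = 2561$ ($j = \left(-1377 + 278\right) + 3660 = -1099 + 3660 = 2561$)
$z{\left(T,Q \right)} = 2 + Q - Q T$ ($z{\left(T,Q \right)} = 2 - \left(- Q \left(- T\right) - Q\right) = 2 - \left(Q T - Q\right) = 2 - \left(- Q + Q T\right) = 2 + Q - Q T$)
$z{\left(d,C \right)} + j = \left(2 - 59 - \left(-59\right) \frac{21}{31}\right) + 2561 = \left(2 - 59 + \frac{1239}{31}\right) + 2561 = - \frac{528}{31} + 2561 = \frac{78863}{31}$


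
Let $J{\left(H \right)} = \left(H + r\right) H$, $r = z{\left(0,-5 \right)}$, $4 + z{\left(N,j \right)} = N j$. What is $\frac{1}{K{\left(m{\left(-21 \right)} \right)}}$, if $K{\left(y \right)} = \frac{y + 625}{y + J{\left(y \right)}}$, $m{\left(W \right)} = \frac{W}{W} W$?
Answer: $\frac{126}{151} \approx 0.83444$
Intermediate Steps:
$z{\left(N,j \right)} = -4 + N j$
$r = -4$ ($r = -4 + 0 \left(-5\right) = -4 + 0 = -4$)
$m{\left(W \right)} = W$ ($m{\left(W \right)} = 1 W = W$)
$J{\left(H \right)} = H \left(-4 + H\right)$ ($J{\left(H \right)} = \left(H - 4\right) H = \left(-4 + H\right) H = H \left(-4 + H\right)$)
$K{\left(y \right)} = \frac{625 + y}{y + y \left(-4 + y\right)}$ ($K{\left(y \right)} = \frac{y + 625}{y + y \left(-4 + y\right)} = \frac{625 + y}{y + y \left(-4 + y\right)}$)
$\frac{1}{K{\left(m{\left(-21 \right)} \right)}} = \frac{1}{\frac{1}{-21} \frac{1}{-3 - 21} \left(625 - 21\right)} = \frac{1}{\left(- \frac{1}{21}\right) \frac{1}{-24} \cdot 604} = \frac{1}{\left(- \frac{1}{21}\right) \left(- \frac{1}{24}\right) 604} = \frac{1}{\frac{151}{126}} = \frac{126}{151}$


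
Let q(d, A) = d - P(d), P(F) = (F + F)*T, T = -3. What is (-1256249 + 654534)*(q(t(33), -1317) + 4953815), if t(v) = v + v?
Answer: -2981062785055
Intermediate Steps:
t(v) = 2*v
P(F) = -6*F (P(F) = (F + F)*(-3) = (2*F)*(-3) = -6*F)
q(d, A) = 7*d (q(d, A) = d - (-6)*d = d + 6*d = 7*d)
(-1256249 + 654534)*(q(t(33), -1317) + 4953815) = (-1256249 + 654534)*(7*(2*33) + 4953815) = -601715*(7*66 + 4953815) = -601715*(462 + 4953815) = -601715*4954277 = -2981062785055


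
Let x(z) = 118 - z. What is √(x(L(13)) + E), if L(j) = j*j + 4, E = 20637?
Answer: √20582 ≈ 143.46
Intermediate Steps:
L(j) = 4 + j² (L(j) = j² + 4 = 4 + j²)
√(x(L(13)) + E) = √((118 - (4 + 13²)) + 20637) = √((118 - (4 + 169)) + 20637) = √((118 - 1*173) + 20637) = √((118 - 173) + 20637) = √(-55 + 20637) = √20582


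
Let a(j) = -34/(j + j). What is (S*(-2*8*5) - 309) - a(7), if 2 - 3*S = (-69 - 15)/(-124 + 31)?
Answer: -218618/651 ≈ -335.82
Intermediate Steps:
S = 34/93 (S = ⅔ - (-69 - 15)/(3*(-124 + 31)) = ⅔ - (-28)/(-93) = ⅔ - (-28)*(-1)/93 = ⅔ - ⅓*28/31 = ⅔ - 28/93 = 34/93 ≈ 0.36559)
a(j) = -17/j (a(j) = -34/(2*j) = (1/(2*j))*(-34) = -17/j)
(S*(-2*8*5) - 309) - a(7) = (34*(-2*8*5)/93 - 309) - (-17)/7 = (34*(-16*5)/93 - 309) - (-17)/7 = ((34/93)*(-80) - 309) - 1*(-17/7) = (-2720/93 - 309) + 17/7 = -31457/93 + 17/7 = -218618/651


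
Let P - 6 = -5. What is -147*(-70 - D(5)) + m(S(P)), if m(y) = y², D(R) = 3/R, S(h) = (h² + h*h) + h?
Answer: 51936/5 ≈ 10387.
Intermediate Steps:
P = 1 (P = 6 - 5 = 1)
S(h) = h + 2*h² (S(h) = (h² + h²) + h = 2*h² + h = h + 2*h²)
-147*(-70 - D(5)) + m(S(P)) = -147*(-70 - 3/5) + (1*(1 + 2*1))² = -147*(-70 - 3/5) + (1*(1 + 2))² = -147*(-70 - 1*⅗) + (1*3)² = -147*(-70 - ⅗) + 3² = -147*(-353/5) + 9 = 51891/5 + 9 = 51936/5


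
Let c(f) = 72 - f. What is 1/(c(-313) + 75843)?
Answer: 1/76228 ≈ 1.3119e-5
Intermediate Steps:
1/(c(-313) + 75843) = 1/((72 - 1*(-313)) + 75843) = 1/((72 + 313) + 75843) = 1/(385 + 75843) = 1/76228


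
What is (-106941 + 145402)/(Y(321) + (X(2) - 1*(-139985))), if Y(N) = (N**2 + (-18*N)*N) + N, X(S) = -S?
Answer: -38461/1611393 ≈ -0.023868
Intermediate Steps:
Y(N) = N - 17*N**2 (Y(N) = (N**2 - 18*N**2) + N = -17*N**2 + N = N - 17*N**2)
(-106941 + 145402)/(Y(321) + (X(2) - 1*(-139985))) = (-106941 + 145402)/(321*(1 - 17*321) + (-1*2 - 1*(-139985))) = 38461/(321*(1 - 5457) + (-2 + 139985)) = 38461/(321*(-5456) + 139983) = 38461/(-1751376 + 139983) = 38461/(-1611393) = 38461*(-1/1611393) = -38461/1611393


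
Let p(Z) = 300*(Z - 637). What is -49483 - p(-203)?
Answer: 202517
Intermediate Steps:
p(Z) = -191100 + 300*Z (p(Z) = 300*(-637 + Z) = -191100 + 300*Z)
-49483 - p(-203) = -49483 - (-191100 + 300*(-203)) = -49483 - (-191100 - 60900) = -49483 - 1*(-252000) = -49483 + 252000 = 202517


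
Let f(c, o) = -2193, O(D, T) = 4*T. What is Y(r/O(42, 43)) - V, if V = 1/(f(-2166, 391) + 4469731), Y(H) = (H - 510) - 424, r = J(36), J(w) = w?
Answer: -179385053357/192104134 ≈ -933.79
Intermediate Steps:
r = 36
Y(H) = -934 + H (Y(H) = (-510 + H) - 424 = -934 + H)
V = 1/4467538 (V = 1/(-2193 + 4469731) = 1/4467538 ≈ 2.2384e-7)
Y(r/O(42, 43)) - V = (-934 + 36/((4*43))) - 1*1/4467538 = (-934 + 36/172) - 1/4467538 = (-934 + 36*(1/172)) - 1/4467538 = (-934 + 9/43) - 1/4467538 = -40153/43 - 1/4467538 = -179385053357/192104134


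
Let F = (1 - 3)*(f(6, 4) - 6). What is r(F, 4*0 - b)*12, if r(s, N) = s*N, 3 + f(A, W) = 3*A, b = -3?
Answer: -648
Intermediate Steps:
f(A, W) = -3 + 3*A
F = -18 (F = (1 - 3)*((-3 + 3*6) - 6) = -2*((-3 + 18) - 6) = -2*(15 - 6) = -2*9 = -18)
r(s, N) = N*s
r(F, 4*0 - b)*12 = ((4*0 - 1*(-3))*(-18))*12 = ((0 + 3)*(-18))*12 = (3*(-18))*12 = -54*12 = -648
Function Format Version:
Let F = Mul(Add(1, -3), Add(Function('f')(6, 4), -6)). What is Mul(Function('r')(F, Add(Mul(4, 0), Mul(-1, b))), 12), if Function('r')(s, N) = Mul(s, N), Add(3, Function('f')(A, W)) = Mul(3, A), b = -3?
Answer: -648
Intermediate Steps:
Function('f')(A, W) = Add(-3, Mul(3, A))
F = -18 (F = Mul(Add(1, -3), Add(Add(-3, Mul(3, 6)), -6)) = Mul(-2, Add(Add(-3, 18), -6)) = Mul(-2, Add(15, -6)) = Mul(-2, 9) = -18)
Function('r')(s, N) = Mul(N, s)
Mul(Function('r')(F, Add(Mul(4, 0), Mul(-1, b))), 12) = Mul(Mul(Add(Mul(4, 0), Mul(-1, -3)), -18), 12) = Mul(Mul(Add(0, 3), -18), 12) = Mul(Mul(3, -18), 12) = Mul(-54, 12) = -648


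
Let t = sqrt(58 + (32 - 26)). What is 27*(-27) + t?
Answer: -721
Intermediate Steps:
t = 8 (t = sqrt(58 + 6) = sqrt(64) = 8)
27*(-27) + t = 27*(-27) + 8 = -729 + 8 = -721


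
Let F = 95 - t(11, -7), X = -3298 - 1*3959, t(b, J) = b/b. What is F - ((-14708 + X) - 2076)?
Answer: 24135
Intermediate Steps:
t(b, J) = 1
X = -7257 (X = -3298 - 3959 = -7257)
F = 94 (F = 95 - 1*1 = 95 - 1 = 94)
F - ((-14708 + X) - 2076) = 94 - ((-14708 - 7257) - 2076) = 94 - (-21965 - 2076) = 94 - 1*(-24041) = 94 + 24041 = 24135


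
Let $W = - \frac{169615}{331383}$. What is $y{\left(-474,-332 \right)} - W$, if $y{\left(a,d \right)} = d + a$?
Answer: $- \frac{266925083}{331383} \approx -805.49$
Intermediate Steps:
$y{\left(a,d \right)} = a + d$
$W = - \frac{169615}{331383}$ ($W = \left(-169615\right) \frac{1}{331383} = - \frac{169615}{331383} \approx -0.51184$)
$y{\left(-474,-332 \right)} - W = \left(-474 - 332\right) - - \frac{169615}{331383} = -806 + \frac{169615}{331383} = - \frac{266925083}{331383}$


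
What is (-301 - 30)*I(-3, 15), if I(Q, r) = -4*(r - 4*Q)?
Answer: 35748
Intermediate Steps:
I(Q, r) = -4*r + 16*Q
(-301 - 30)*I(-3, 15) = (-301 - 30)*(-4*15 + 16*(-3)) = -331*(-60 - 48) = -331*(-108) = 35748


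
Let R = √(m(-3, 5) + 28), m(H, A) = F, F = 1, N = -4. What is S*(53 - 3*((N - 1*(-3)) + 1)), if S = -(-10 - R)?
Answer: 530 + 53*√29 ≈ 815.41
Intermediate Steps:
m(H, A) = 1
R = √29 (R = √(1 + 28) = √29 ≈ 5.3852)
S = 10 + √29 (S = -(-10 - √29) = 10 + √29 ≈ 15.385)
S*(53 - 3*((N - 1*(-3)) + 1)) = (10 + √29)*(53 - 3*((-4 - 1*(-3)) + 1)) = (10 + √29)*(53 - 3*((-4 + 3) + 1)) = (10 + √29)*(53 - 3*(-1 + 1)) = (10 + √29)*(53 - 3*0) = (10 + √29)*(53 + 0) = (10 + √29)*53 = 530 + 53*√29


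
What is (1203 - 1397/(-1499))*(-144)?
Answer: -259875936/1499 ≈ -1.7337e+5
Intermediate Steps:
(1203 - 1397/(-1499))*(-144) = (1203 - 1397*(-1)/1499)*(-144) = (1203 - 1*(-1397/1499))*(-144) = (1203 + 1397/1499)*(-144) = (1804694/1499)*(-144) = -259875936/1499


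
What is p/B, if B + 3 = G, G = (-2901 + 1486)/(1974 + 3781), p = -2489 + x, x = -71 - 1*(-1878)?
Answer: 392491/1868 ≈ 210.11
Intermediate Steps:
x = 1807 (x = -71 + 1878 = 1807)
p = -682 (p = -2489 + 1807 = -682)
G = -283/1151 (G = -1415/5755 = -1415*1/5755 = -283/1151 ≈ -0.24587)
B = -3736/1151 (B = -3 - 283/1151 = -3736/1151 ≈ -3.2459)
p/B = -682/(-3736/1151) = -682*(-1151/3736) = 392491/1868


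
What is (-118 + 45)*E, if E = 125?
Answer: -9125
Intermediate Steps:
(-118 + 45)*E = (-118 + 45)*125 = -73*125 = -9125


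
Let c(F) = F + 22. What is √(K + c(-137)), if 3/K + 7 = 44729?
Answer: I*√230006453494/44722 ≈ 10.724*I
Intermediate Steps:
K = 3/44722 (K = 3/(-7 + 44729) = 3/44722 ≈ 6.7081e-5)
c(F) = 22 + F
√(K + c(-137)) = √(3/44722 + (22 - 137)) = √(3/44722 - 115) = √(-5143027/44722) = I*√230006453494/44722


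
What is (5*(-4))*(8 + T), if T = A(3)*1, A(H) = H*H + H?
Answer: -400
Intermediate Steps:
A(H) = H + H**2 (A(H) = H**2 + H = H + H**2)
T = 12 (T = (3*(1 + 3))*1 = (3*4)*1 = 12*1 = 12)
(5*(-4))*(8 + T) = (5*(-4))*(8 + 12) = -20*20 = -400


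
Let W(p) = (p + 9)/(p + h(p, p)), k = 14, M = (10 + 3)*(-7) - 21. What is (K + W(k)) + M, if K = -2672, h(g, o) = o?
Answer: -77929/28 ≈ -2783.2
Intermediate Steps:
M = -112 (M = 13*(-7) - 21 = -91 - 21 = -112)
W(p) = (9 + p)/(2*p) (W(p) = (p + 9)/(p + p) = (9 + p)/((2*p)) = (9 + p)*(1/(2*p)) = (9 + p)/(2*p))
(K + W(k)) + M = (-2672 + (½)*(9 + 14)/14) - 112 = (-2672 + (½)*(1/14)*23) - 112 = (-2672 + 23/28) - 112 = -74793/28 - 112 = -77929/28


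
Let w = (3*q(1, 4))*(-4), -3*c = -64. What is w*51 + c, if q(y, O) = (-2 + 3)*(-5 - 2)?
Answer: 12916/3 ≈ 4305.3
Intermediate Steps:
q(y, O) = -7 (q(y, O) = 1*(-7) = -7)
c = 64/3 (c = -⅓*(-64) = 64/3 ≈ 21.333)
w = 84 (w = (3*(-7))*(-4) = -21*(-4) = 84)
w*51 + c = 84*51 + 64/3 = 4284 + 64/3 = 12916/3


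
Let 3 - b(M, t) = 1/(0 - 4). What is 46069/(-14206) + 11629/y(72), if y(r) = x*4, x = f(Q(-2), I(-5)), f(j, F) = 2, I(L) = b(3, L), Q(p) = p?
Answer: 82416511/56824 ≈ 1450.4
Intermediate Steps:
b(M, t) = 13/4 (b(M, t) = 3 - 1/(0 - 4) = 3 - 1/(-4) = 3 - 1*(-¼) = 3 + ¼ = 13/4)
I(L) = 13/4
x = 2
y(r) = 8 (y(r) = 2*4 = 8)
46069/(-14206) + 11629/y(72) = 46069/(-14206) + 11629/8 = 46069*(-1/14206) + 11629*(⅛) = -46069/14206 + 11629/8 = 82416511/56824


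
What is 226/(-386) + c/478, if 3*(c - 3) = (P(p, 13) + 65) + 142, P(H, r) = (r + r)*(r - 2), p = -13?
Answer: -32578/138381 ≈ -0.23542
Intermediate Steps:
P(H, r) = 2*r*(-2 + r) (P(H, r) = (2*r)*(-2 + r) = 2*r*(-2 + r))
c = 502/3 (c = 3 + ((2*13*(-2 + 13) + 65) + 142)/3 = 3 + ((2*13*11 + 65) + 142)/3 = 3 + ((286 + 65) + 142)/3 = 3 + (351 + 142)/3 = 3 + (1/3)*493 = 3 + 493/3 = 502/3 ≈ 167.33)
226/(-386) + c/478 = 226/(-386) + (502/3)/478 = 226*(-1/386) + (502/3)*(1/478) = -113/193 + 251/717 = -32578/138381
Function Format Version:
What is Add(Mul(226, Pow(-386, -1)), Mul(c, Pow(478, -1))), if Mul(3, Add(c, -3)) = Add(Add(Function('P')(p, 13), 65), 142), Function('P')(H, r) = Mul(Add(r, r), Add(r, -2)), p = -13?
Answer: Rational(-32578, 138381) ≈ -0.23542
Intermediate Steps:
Function('P')(H, r) = Mul(2, r, Add(-2, r)) (Function('P')(H, r) = Mul(Mul(2, r), Add(-2, r)) = Mul(2, r, Add(-2, r)))
c = Rational(502, 3) (c = Add(3, Mul(Rational(1, 3), Add(Add(Mul(2, 13, Add(-2, 13)), 65), 142))) = Add(3, Mul(Rational(1, 3), Add(Add(Mul(2, 13, 11), 65), 142))) = Add(3, Mul(Rational(1, 3), Add(Add(286, 65), 142))) = Add(3, Mul(Rational(1, 3), Add(351, 142))) = Add(3, Mul(Rational(1, 3), 493)) = Add(3, Rational(493, 3)) = Rational(502, 3) ≈ 167.33)
Add(Mul(226, Pow(-386, -1)), Mul(c, Pow(478, -1))) = Add(Mul(226, Pow(-386, -1)), Mul(Rational(502, 3), Pow(478, -1))) = Add(Mul(226, Rational(-1, 386)), Mul(Rational(502, 3), Rational(1, 478))) = Add(Rational(-113, 193), Rational(251, 717)) = Rational(-32578, 138381)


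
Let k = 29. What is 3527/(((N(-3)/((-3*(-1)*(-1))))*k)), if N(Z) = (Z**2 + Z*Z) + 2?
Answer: -10581/580 ≈ -18.243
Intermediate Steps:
N(Z) = 2 + 2*Z**2 (N(Z) = (Z**2 + Z**2) + 2 = 2*Z**2 + 2 = 2 + 2*Z**2)
3527/(((N(-3)/((-3*(-1)*(-1))))*k)) = 3527/((((2 + 2*(-3)**2)/((-3*(-1)*(-1))))*29)) = 3527/((((2 + 2*9)/((3*(-1))))*29)) = 3527/((((2 + 18)/(-3))*29)) = 3527/(((20*(-1/3))*29)) = 3527/((-20/3*29)) = 3527/(-580/3) = 3527*(-3/580) = -10581/580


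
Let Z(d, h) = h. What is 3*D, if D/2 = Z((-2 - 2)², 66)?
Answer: 396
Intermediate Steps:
D = 132 (D = 2*66 = 132)
3*D = 3*132 = 396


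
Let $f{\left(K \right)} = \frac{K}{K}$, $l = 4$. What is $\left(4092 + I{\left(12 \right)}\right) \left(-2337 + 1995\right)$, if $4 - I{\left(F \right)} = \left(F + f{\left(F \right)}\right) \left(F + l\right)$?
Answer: $-1329696$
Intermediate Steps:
$f{\left(K \right)} = 1$
$I{\left(F \right)} = 4 - \left(1 + F\right) \left(4 + F\right)$ ($I{\left(F \right)} = 4 - \left(F + 1\right) \left(F + 4\right) = 4 - \left(1 + F\right) \left(4 + F\right)$)
$\left(4092 + I{\left(12 \right)}\right) \left(-2337 + 1995\right) = \left(4092 + 12 \left(-5 - 12\right)\right) \left(-2337 + 1995\right) = \left(4092 + 12 \left(-5 - 12\right)\right) \left(-342\right) = \left(4092 + 12 \left(-17\right)\right) \left(-342\right) = \left(4092 - 204\right) \left(-342\right) = 3888 \left(-342\right) = -1329696$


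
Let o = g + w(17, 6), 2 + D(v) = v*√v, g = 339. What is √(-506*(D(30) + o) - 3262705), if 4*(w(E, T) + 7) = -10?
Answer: 2*√(-857105 - 3795*√30) ≈ 1873.9*I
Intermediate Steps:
D(v) = -2 + v^(3/2) (D(v) = -2 + v*√v = -2 + v^(3/2))
w(E, T) = -19/2 (w(E, T) = -7 + (¼)*(-10) = -7 - 5/2 = -19/2)
o = 659/2 (o = 339 - 19/2 = 659/2 ≈ 329.50)
√(-506*(D(30) + o) - 3262705) = √(-506*((-2 + 30^(3/2)) + 659/2) - 3262705) = √(-506*((-2 + 30*√30) + 659/2) - 3262705) = √(-506*(655/2 + 30*√30) - 3262705) = √((-165715 - 15180*√30) - 3262705) = √(-3428420 - 15180*√30)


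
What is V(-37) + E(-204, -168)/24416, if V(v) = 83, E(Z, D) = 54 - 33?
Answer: 289507/3488 ≈ 83.001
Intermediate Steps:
E(Z, D) = 21
V(-37) + E(-204, -168)/24416 = 83 + 21/24416 = 83 + 21*(1/24416) = 83 + 3/3488 = 289507/3488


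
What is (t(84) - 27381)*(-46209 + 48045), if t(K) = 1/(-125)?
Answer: -6283941336/125 ≈ -5.0272e+7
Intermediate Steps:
t(K) = -1/125
(t(84) - 27381)*(-46209 + 48045) = (-1/125 - 27381)*(-46209 + 48045) = -3422626/125*1836 = -6283941336/125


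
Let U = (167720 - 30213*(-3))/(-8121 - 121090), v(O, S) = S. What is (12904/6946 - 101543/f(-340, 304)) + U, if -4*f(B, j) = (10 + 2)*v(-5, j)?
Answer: 45509387617309/409259820336 ≈ 111.20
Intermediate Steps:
f(B, j) = -3*j (f(B, j) = -(10 + 2)*j/4 = -3*j)
U = -258359/129211 (U = (167720 + 90639)/(-129211) = 258359*(-1/129211) = -258359/129211 ≈ -1.9995)
(12904/6946 - 101543/f(-340, 304)) + U = (12904/6946 - 101543/((-3*304))) - 258359/129211 = (12904*(1/6946) - 101543/(-912)) - 258359/129211 = (6452/3473 - 101543*(-1/912)) - 258359/129211 = (6452/3473 + 101543/912) - 258359/129211 = 358543063/3167376 - 258359/129211 = 45509387617309/409259820336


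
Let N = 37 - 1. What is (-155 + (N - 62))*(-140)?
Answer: 25340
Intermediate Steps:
N = 36
(-155 + (N - 62))*(-140) = (-155 + (36 - 62))*(-140) = (-155 - 26)*(-140) = -181*(-140) = 25340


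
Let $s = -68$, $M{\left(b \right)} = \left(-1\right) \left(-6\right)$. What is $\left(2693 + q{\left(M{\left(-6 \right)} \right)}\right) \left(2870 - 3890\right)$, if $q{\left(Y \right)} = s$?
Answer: $-2677500$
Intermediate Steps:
$M{\left(b \right)} = 6$
$q{\left(Y \right)} = -68$
$\left(2693 + q{\left(M{\left(-6 \right)} \right)}\right) \left(2870 - 3890\right) = \left(2693 - 68\right) \left(2870 - 3890\right) = 2625 \left(-1020\right) = -2677500$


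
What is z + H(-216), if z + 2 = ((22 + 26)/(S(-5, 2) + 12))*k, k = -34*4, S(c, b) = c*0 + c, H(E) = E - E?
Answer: -6542/7 ≈ -934.57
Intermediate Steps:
H(E) = 0
S(c, b) = c (S(c, b) = 0 + c = c)
k = -136
z = -6542/7 (z = -2 + ((22 + 26)/(-5 + 12))*(-136) = -2 + (48/7)*(-136) = -2 - 6528/7 = -6542/7 ≈ -934.57)
z + H(-216) = -6542/7 + 0 = -6542/7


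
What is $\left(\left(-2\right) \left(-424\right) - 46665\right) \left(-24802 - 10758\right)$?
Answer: $1629252520$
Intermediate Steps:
$\left(\left(-2\right) \left(-424\right) - 46665\right) \left(-24802 - 10758\right) = \left(848 - 46665\right) \left(-35560\right) = \left(-45817\right) \left(-35560\right) = 1629252520$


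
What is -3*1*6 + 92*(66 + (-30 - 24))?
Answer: 1086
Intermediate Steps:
-3*1*6 + 92*(66 + (-30 - 24)) = -3*6 + 92*(66 - 54) = -18 + 92*12 = -18 + 1104 = 1086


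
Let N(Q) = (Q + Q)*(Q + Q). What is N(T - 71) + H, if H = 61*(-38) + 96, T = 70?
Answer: -2218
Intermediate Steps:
N(Q) = 4*Q**2 (N(Q) = (2*Q)*(2*Q) = 4*Q**2)
H = -2222 (H = -2318 + 96 = -2222)
N(T - 71) + H = 4*(70 - 71)**2 - 2222 = 4*(-1)**2 - 2222 = 4*1 - 2222 = 4 - 2222 = -2218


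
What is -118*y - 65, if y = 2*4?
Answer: -1009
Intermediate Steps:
y = 8
-118*y - 65 = -118*8 - 65 = -944 - 65 = -1009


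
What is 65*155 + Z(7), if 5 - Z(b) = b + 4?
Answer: 10069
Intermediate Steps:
Z(b) = 1 - b (Z(b) = 5 - (b + 4) = 5 - (4 + b) = 5 + (-4 - b) = 1 - b)
65*155 + Z(7) = 65*155 + (1 - 1*7) = 10075 + (1 - 7) = 10075 - 6 = 10069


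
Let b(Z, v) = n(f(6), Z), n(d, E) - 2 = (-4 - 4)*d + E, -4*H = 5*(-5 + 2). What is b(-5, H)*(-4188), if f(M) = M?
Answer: 213588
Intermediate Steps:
H = 15/4 (H = -5*(-5 + 2)/4 = -5*(-3)/4 = -¼*(-15) = 15/4 ≈ 3.7500)
n(d, E) = 2 + E - 8*d (n(d, E) = 2 + ((-4 - 4)*d + E) = 2 + (-8*d + E) = 2 + (E - 8*d) = 2 + E - 8*d)
b(Z, v) = -46 + Z (b(Z, v) = 2 + Z - 8*6 = 2 + Z - 48 = -46 + Z)
b(-5, H)*(-4188) = (-46 - 5)*(-4188) = -51*(-4188) = 213588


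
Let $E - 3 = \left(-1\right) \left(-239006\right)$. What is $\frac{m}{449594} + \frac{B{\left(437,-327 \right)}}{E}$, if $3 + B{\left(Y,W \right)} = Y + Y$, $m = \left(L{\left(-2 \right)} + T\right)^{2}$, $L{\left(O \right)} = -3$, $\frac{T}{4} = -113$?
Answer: $\frac{49872434599}{107457012346} \approx 0.46412$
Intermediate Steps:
$T = -452$ ($T = 4 \left(-113\right) = -452$)
$m = 207025$ ($m = \left(-3 - 452\right)^{2} = \left(-455\right)^{2} = 207025$)
$B{\left(Y,W \right)} = -3 + 2 Y$ ($B{\left(Y,W \right)} = -3 + \left(Y + Y\right) = -3 + 2 Y$)
$E = 239009$ ($E = 3 - -239006 = 3 + 239006 = 239009$)
$\frac{m}{449594} + \frac{B{\left(437,-327 \right)}}{E} = \frac{207025}{449594} + \frac{-3 + 2 \cdot 437}{239009} = 207025 \cdot \frac{1}{449594} + \left(-3 + 874\right) \frac{1}{239009} = \frac{207025}{449594} + 871 \cdot \frac{1}{239009} = \frac{207025}{449594} + \frac{871}{239009} = \frac{49872434599}{107457012346}$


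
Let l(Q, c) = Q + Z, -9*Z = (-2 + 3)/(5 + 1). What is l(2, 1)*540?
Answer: 1070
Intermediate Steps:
Z = -1/54 (Z = -(-2 + 3)/(9*(5 + 1)) = -1/(9*6) = -⅑*⅙ = -1/54 ≈ -0.018519)
l(Q, c) = -1/54 + Q (l(Q, c) = Q - 1/54 = -1/54 + Q)
l(2, 1)*540 = (-1/54 + 2)*540 = (107/54)*540 = 1070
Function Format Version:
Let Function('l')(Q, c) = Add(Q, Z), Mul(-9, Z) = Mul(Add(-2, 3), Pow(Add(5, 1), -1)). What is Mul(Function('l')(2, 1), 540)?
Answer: 1070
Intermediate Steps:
Z = Rational(-1, 54) (Z = Mul(Rational(-1, 9), Mul(Add(-2, 3), Pow(Add(5, 1), -1))) = Mul(Rational(-1, 9), Mul(1, Pow(6, -1))) = Mul(Rational(-1, 9), Mul(1, Rational(1, 6))) = Mul(Rational(-1, 9), Rational(1, 6)) = Rational(-1, 54) ≈ -0.018519)
Function('l')(Q, c) = Add(Rational(-1, 54), Q) (Function('l')(Q, c) = Add(Q, Rational(-1, 54)) = Add(Rational(-1, 54), Q))
Mul(Function('l')(2, 1), 540) = Mul(Add(Rational(-1, 54), 2), 540) = Mul(Rational(107, 54), 540) = 1070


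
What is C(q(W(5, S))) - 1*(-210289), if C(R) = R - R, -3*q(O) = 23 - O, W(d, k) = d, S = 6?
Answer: 210289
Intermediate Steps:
q(O) = -23/3 + O/3 (q(O) = -(23 - O)/3 = -23/3 + O/3)
C(R) = 0
C(q(W(5, S))) - 1*(-210289) = 0 - 1*(-210289) = 0 + 210289 = 210289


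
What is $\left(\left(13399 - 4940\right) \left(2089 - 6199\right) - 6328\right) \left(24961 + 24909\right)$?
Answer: $-1734120433660$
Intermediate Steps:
$\left(\left(13399 - 4940\right) \left(2089 - 6199\right) - 6328\right) \left(24961 + 24909\right) = \left(8459 \left(-4110\right) - 6328\right) 49870 = \left(-34766490 - 6328\right) 49870 = \left(-34772818\right) 49870 = -1734120433660$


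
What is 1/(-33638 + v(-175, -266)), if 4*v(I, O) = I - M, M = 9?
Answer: -1/33684 ≈ -2.9688e-5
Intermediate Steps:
v(I, O) = -9/4 + I/4 (v(I, O) = (I - 1*9)/4 = (I - 9)/4 = (-9 + I)/4 = -9/4 + I/4)
1/(-33638 + v(-175, -266)) = 1/(-33638 + (-9/4 + (¼)*(-175))) = 1/(-33638 + (-9/4 - 175/4)) = 1/(-33638 - 46) = 1/(-33684) = -1/33684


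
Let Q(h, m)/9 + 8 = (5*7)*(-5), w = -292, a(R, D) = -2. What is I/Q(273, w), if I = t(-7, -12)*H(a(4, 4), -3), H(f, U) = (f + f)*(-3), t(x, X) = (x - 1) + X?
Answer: 80/549 ≈ 0.14572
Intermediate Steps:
t(x, X) = -1 + X + x (t(x, X) = (-1 + x) + X = -1 + X + x)
H(f, U) = -6*f (H(f, U) = (2*f)*(-3) = -6*f)
Q(h, m) = -1647 (Q(h, m) = -72 + 9*((5*7)*(-5)) = -72 + 9*(35*(-5)) = -72 + 9*(-175) = -72 - 1575 = -1647)
I = -240 (I = (-1 - 12 - 7)*(-6*(-2)) = -20*12 = -240)
I/Q(273, w) = -240/(-1647) = -240*(-1/1647) = 80/549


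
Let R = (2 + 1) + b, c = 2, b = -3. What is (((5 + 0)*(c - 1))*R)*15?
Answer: 0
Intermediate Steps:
R = 0 (R = (2 + 1) - 3 = 3 - 3 = 0)
(((5 + 0)*(c - 1))*R)*15 = (((5 + 0)*(2 - 1))*0)*15 = ((5*1)*0)*15 = (5*0)*15 = 0*15 = 0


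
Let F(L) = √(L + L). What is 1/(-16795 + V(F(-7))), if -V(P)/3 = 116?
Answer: -1/17143 ≈ -5.8333e-5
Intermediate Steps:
F(L) = √2*√L (F(L) = √(2*L) = √2*√L)
V(P) = -348 (V(P) = -3*116 = -348)
1/(-16795 + V(F(-7))) = 1/(-16795 - 348) = 1/(-17143) = -1/17143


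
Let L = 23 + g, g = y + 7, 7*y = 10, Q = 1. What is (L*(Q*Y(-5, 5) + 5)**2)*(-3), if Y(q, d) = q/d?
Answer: -10560/7 ≈ -1508.6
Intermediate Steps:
y = 10/7 (y = (1/7)*10 = 10/7 ≈ 1.4286)
g = 59/7 (g = 10/7 + 7 = 59/7 ≈ 8.4286)
L = 220/7 (L = 23 + 59/7 = 220/7 ≈ 31.429)
(L*(Q*Y(-5, 5) + 5)**2)*(-3) = (220*(1*(-5/5) + 5)**2/7)*(-3) = (220*(1*(-5*1/5) + 5)**2/7)*(-3) = (220*(1*(-1) + 5)**2/7)*(-3) = (220*(-1 + 5)**2/7)*(-3) = ((220/7)*4**2)*(-3) = ((220/7)*16)*(-3) = (3520/7)*(-3) = -10560/7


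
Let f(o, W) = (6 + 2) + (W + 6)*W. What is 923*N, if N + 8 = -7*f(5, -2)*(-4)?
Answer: -7384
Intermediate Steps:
f(o, W) = 8 + W*(6 + W) (f(o, W) = 8 + (6 + W)*W = 8 + W*(6 + W))
N = -8 (N = -8 - 7*(8 + (-2)**2 + 6*(-2))*(-4) = -8 - 7*(8 + 4 - 12)*(-4) = -8 - 7*0*(-4) = -8 + 0*(-4) = -8 + 0 = -8)
923*N = 923*(-8) = -7384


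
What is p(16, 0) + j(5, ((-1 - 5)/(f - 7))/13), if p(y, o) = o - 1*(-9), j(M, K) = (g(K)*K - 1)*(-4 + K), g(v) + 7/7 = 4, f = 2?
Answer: 49963/4225 ≈ 11.826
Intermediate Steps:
g(v) = 3 (g(v) = -1 + 4 = 3)
j(M, K) = (-1 + 3*K)*(-4 + K) (j(M, K) = (3*K - 1)*(-4 + K) = (-1 + 3*K)*(-4 + K))
p(y, o) = 9 + o (p(y, o) = o + 9 = 9 + o)
p(16, 0) + j(5, ((-1 - 5)/(f - 7))/13) = (9 + 0) + (4 - 13*(-1 - 5)/(2 - 7)/13 + 3*(((-1 - 5)/(2 - 7))/13)²) = 9 + (4 - 13*(-6/(-5))/13 + 3*(-6/(-5)*(1/13))²) = 9 + (4 - 13*(-6*(-⅕))/13 + 3*(-6*(-⅕)*(1/13))²) = 9 + (4 - 78/(5*13) + 3*((6/5)*(1/13))²) = 9 + (4 - 13*6/65 + 3*(6/65)²) = 9 + (4 - 6/5 + 3*(36/4225)) = 9 + (4 - 6/5 + 108/4225) = 9 + 11938/4225 = 49963/4225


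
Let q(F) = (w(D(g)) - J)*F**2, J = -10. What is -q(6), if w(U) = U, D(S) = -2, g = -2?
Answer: -288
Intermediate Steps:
q(F) = 8*F**2 (q(F) = (-2 - 1*(-10))*F**2 = (-2 + 10)*F**2 = 8*F**2)
-q(6) = -8*6**2 = -8*36 = -1*288 = -288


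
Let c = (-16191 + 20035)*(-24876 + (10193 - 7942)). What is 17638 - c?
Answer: 86988138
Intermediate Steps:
c = -86970500 (c = 3844*(-24876 + 2251) = 3844*(-22625) = -86970500)
17638 - c = 17638 - 1*(-86970500) = 17638 + 86970500 = 86988138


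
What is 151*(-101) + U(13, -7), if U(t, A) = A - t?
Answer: -15271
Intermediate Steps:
151*(-101) + U(13, -7) = 151*(-101) + (-7 - 1*13) = -15251 + (-7 - 13) = -15251 - 20 = -15271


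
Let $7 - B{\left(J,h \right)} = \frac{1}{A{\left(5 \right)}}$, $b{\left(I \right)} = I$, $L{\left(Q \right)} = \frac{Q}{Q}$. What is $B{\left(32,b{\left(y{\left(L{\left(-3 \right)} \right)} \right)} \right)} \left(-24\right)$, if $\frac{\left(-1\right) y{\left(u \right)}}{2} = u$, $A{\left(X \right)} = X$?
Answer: $- \frac{816}{5} \approx -163.2$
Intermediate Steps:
$L{\left(Q \right)} = 1$
$y{\left(u \right)} = - 2 u$
$B{\left(J,h \right)} = \frac{34}{5}$ ($B{\left(J,h \right)} = 7 - \frac{1}{5} = \frac{34}{5}$)
$B{\left(32,b{\left(y{\left(L{\left(-3 \right)} \right)} \right)} \right)} \left(-24\right) = \frac{34}{5} \left(-24\right) = - \frac{816}{5}$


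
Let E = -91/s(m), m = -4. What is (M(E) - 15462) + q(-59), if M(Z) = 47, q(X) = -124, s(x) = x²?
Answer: -15539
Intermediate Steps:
E = -91/16 (E = -91/((-4)²) = -91/16 ≈ -5.6875)
(M(E) - 15462) + q(-59) = (47 - 15462) - 124 = -15415 - 124 = -15539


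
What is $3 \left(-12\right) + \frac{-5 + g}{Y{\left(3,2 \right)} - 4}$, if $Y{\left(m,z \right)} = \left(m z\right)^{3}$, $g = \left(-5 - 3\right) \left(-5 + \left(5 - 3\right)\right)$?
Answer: $- \frac{7613}{212} \approx -35.91$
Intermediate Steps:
$g = 24$ ($g = - 8 \left(-5 + 2\right) = \left(-8\right) \left(-3\right) = 24$)
$Y{\left(m,z \right)} = m^{3} z^{3}$
$3 \left(-12\right) + \frac{-5 + g}{Y{\left(3,2 \right)} - 4} = 3 \left(-12\right) + \frac{-5 + 24}{3^{3} \cdot 2^{3} - 4} = -36 + \frac{19}{27 \cdot 8 - 4} = -36 + \frac{19}{216 - 4} = -36 + \frac{19}{212} = - \frac{7613}{212}$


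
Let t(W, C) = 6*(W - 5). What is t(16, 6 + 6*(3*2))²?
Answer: 4356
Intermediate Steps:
t(W, C) = -30 + 6*W (t(W, C) = 6*(-5 + W) = -30 + 6*W)
t(16, 6 + 6*(3*2))² = (-30 + 6*16)² = (-30 + 96)² = 66² = 4356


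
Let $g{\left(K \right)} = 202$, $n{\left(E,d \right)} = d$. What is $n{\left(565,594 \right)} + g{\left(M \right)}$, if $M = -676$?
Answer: $796$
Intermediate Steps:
$n{\left(565,594 \right)} + g{\left(M \right)} = 594 + 202 = 796$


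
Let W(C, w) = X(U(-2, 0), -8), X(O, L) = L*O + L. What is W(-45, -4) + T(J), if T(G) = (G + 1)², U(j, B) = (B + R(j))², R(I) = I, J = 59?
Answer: 3560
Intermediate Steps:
U(j, B) = (B + j)²
X(O, L) = L + L*O
W(C, w) = -40 (W(C, w) = -8*(1 + (0 - 2)²) = -8*(1 + (-2)²) = -8*(1 + 4) = -8*5 = -40)
T(G) = (1 + G)²
W(-45, -4) + T(J) = -40 + (1 + 59)² = -40 + 60² = -40 + 3600 = 3560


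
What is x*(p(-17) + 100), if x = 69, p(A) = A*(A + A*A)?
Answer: -312156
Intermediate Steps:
p(A) = A*(A + A²)
x*(p(-17) + 100) = 69*((-17)²*(1 - 17) + 100) = 69*(289*(-16) + 100) = 69*(-4624 + 100) = 69*(-4524) = -312156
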